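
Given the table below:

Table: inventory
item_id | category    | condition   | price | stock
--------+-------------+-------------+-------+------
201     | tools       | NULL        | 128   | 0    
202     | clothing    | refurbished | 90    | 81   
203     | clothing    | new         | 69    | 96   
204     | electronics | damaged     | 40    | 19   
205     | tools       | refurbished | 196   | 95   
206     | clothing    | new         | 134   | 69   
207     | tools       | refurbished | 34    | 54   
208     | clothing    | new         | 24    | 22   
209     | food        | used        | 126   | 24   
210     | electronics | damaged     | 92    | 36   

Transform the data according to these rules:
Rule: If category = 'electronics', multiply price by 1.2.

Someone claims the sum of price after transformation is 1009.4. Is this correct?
No, the correct result is 959.4.

Step 1: Calculate the correct sum after transformation
Step 2: Apply multiplier 1.2 to records where category = 'electronics'
Step 3: Correct result = 959.4
Step 4: Claimed result = 1009.4
Step 5: 959.4 ≠ 1009.4
Conclusion: The claimed result is incorrect. The correct answer is 959.4.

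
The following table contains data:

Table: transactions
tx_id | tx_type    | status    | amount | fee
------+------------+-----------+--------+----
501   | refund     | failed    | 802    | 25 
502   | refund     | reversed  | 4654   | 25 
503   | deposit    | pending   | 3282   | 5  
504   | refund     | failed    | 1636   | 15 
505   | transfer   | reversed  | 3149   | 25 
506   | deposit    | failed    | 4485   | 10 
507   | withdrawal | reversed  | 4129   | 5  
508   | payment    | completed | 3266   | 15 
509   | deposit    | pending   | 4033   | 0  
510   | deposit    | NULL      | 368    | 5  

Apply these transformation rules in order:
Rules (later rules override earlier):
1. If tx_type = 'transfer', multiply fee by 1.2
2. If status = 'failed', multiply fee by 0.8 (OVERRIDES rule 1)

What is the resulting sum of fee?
125.0

Step 1: Rule 2 takes priority for records with status = 'failed'
  - 3 records: 50 × 0.8 = 40.0
Step 2: Rule 1 applies to remaining records with tx_type = 'transfer'
  - 1 records: 25 × 1.2 = 30.0
Step 3: Other records unchanged: 55
Step 4: Final sum = 40.0 + 30.0 + 55 = 125.0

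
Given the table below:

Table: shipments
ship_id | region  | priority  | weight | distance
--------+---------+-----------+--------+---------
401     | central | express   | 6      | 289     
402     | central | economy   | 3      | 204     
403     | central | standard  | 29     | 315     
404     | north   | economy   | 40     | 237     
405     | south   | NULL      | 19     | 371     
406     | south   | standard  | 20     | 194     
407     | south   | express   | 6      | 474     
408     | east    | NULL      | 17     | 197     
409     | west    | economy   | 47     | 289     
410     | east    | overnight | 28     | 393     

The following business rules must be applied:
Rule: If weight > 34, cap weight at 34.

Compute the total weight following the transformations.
196

Step 1: 2 records have weight > 34
Step 2: These records originally summed to 87
Step 3: After capping: 2 × 34 = 68
Step 4: Unaffected records sum: 128
Step 5: Final sum = 68 + 128 = 196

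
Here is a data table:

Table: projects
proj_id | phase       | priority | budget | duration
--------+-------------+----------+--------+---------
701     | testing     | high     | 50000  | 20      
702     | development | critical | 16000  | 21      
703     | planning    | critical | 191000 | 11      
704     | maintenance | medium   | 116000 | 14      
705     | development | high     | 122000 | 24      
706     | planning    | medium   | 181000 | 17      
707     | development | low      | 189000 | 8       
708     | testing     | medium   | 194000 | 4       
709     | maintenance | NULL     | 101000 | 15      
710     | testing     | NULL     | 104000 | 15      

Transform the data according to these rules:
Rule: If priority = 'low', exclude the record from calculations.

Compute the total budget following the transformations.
1075000

Step 1: Identify records where priority = 'low'
Step 2: The excluded records sum to 189000
Step 3: Original total budget = 1264000
Step 4: Remaining total = 1264000 - 189000 = 1075000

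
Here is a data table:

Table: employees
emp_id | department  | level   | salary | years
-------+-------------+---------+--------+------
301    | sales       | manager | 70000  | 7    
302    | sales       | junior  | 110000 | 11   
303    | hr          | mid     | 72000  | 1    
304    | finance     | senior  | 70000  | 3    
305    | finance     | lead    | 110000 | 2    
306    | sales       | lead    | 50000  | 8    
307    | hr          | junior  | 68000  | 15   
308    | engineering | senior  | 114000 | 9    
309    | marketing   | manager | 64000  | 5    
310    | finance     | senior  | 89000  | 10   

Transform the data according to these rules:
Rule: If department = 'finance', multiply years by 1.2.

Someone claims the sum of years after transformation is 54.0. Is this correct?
No, the correct result is 74.0.

Step 1: Calculate the correct sum after transformation
Step 2: Apply multiplier 1.2 to records where department = 'finance'
Step 3: Correct result = 74.0
Step 4: Claimed result = 54.0
Step 5: 74.0 ≠ 54.0
Conclusion: The claimed result is incorrect. The correct answer is 74.0.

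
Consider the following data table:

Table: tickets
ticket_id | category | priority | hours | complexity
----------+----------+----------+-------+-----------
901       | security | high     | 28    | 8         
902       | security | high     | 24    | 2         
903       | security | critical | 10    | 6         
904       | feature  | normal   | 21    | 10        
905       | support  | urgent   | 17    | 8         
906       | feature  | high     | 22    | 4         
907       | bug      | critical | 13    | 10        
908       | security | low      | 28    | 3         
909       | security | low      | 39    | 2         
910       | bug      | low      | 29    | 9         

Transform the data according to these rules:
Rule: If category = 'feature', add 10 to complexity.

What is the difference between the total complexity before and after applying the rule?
20

Step 1: Original sum of complexity = 62
Step 2: 2 records have category = 'feature'
Step 3: Each affected record changes by 10
Step 4: Total change = 2 × 10 = 20
Step 5: New sum = 62 + 20 = 82
Step 6: Difference = |82 - 62| = 20
        (Sum increased by 20)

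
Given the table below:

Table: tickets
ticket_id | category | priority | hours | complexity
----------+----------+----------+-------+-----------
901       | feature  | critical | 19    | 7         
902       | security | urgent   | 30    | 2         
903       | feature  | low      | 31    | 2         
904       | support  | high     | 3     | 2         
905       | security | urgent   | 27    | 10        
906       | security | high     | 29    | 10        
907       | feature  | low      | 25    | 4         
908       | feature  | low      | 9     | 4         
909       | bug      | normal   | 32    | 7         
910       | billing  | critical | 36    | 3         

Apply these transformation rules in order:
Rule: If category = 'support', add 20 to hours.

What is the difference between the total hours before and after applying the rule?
20

Step 1: Original sum of hours = 241
Step 2: 1 records have category = 'support'
Step 3: Each affected record changes by 20
Step 4: Total change = 1 × 20 = 20
Step 5: New sum = 241 + 20 = 261
Step 6: Difference = |261 - 241| = 20
        (Sum increased by 20)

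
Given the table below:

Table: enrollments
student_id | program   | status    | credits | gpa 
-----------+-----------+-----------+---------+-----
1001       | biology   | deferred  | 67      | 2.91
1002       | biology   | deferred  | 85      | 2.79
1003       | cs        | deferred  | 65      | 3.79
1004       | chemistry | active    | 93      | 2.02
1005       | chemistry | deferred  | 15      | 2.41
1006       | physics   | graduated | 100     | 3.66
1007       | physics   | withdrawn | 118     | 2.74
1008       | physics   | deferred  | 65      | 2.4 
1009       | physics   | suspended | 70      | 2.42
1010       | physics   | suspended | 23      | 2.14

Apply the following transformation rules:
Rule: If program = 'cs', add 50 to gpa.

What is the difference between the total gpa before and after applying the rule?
50.0

Step 1: Original sum of gpa = 27.28
Step 2: 1 records have program = 'cs'
Step 3: Each affected record changes by 50
Step 4: Total change = 1 × 50 = 50
Step 5: New sum = 27.28 + 50 = 77.28
Step 6: Difference = |77.28 - 27.28| = 50.0
        (Sum increased by 50.0)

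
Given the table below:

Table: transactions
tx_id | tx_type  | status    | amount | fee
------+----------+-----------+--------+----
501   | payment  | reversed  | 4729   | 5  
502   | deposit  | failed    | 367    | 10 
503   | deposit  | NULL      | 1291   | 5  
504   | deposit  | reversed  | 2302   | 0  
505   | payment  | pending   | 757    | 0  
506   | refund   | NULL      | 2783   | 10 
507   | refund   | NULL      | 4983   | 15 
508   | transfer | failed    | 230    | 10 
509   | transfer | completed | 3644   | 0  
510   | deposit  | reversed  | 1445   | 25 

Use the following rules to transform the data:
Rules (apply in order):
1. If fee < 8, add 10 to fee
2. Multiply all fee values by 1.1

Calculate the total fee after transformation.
143.0

Step 1: Apply Rule 1 - Add 10 to records with fee < 8
  - 5 records affected: 10 + (5 × 10) = 60
  - Unaffected records: 70
  - Sum after Rule 1: 130
Step 2: Apply Rule 2 - Multiply all by 1.1
  - 130 × 1.1 = 143.0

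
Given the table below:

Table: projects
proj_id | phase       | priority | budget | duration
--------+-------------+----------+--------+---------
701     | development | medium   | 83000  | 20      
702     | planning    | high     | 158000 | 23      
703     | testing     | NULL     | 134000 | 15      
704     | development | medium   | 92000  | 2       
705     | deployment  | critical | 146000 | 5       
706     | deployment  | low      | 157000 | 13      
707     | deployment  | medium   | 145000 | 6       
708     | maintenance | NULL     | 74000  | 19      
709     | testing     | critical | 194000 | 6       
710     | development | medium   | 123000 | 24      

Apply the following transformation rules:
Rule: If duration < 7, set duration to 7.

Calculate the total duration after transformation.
142

Step 1: 4 records have duration < 7
Step 2: These records originally summed to 19
Step 3: After setting to minimum: 4 × 7 = 28
Step 4: Unaffected records sum: 114
Step 5: Final sum = 28 + 114 = 142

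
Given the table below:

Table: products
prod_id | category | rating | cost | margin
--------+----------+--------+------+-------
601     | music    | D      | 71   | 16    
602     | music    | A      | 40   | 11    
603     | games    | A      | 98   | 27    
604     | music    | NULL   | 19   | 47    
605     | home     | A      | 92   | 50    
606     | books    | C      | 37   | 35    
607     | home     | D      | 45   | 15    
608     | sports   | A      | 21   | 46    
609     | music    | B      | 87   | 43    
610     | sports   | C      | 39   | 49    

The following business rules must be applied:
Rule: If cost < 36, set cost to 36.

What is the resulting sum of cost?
581

Step 1: 2 records have cost < 36
Step 2: These records originally summed to 40
Step 3: After setting to minimum: 2 × 36 = 72
Step 4: Unaffected records sum: 509
Step 5: Final sum = 72 + 509 = 581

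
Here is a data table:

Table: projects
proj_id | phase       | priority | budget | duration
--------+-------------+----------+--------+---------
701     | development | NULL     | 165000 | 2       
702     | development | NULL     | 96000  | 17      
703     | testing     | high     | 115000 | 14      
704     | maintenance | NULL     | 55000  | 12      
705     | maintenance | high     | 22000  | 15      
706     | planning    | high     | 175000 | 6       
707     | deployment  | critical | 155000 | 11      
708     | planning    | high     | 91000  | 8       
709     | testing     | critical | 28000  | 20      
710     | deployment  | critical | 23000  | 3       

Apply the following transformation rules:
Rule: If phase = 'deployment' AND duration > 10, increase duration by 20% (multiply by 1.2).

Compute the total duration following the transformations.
110.2

Step 1: Find records where phase = 'deployment' AND duration > 10
Step 2: 1 records match, summing to 11
Step 3: After multiplier: 11 × 1.2 = 13.2
Step 4: Unaffected records sum: 97
Step 5: Final sum = 13.2 + 97 = 110.2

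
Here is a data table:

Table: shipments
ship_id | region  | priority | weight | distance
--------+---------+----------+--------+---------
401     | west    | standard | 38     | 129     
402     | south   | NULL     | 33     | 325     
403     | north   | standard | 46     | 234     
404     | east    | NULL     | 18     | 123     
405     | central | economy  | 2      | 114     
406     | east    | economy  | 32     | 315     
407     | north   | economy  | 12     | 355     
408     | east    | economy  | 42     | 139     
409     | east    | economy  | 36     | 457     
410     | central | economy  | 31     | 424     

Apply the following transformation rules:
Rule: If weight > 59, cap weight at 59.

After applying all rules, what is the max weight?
46

Step 1: Original maximum weight = 46
Step 2: Check cap of 59 against maximum
Step 3: No records exceed the cap (max 46 <= cap 59), so no capping applies
Step 4: Maximum after transformation = 46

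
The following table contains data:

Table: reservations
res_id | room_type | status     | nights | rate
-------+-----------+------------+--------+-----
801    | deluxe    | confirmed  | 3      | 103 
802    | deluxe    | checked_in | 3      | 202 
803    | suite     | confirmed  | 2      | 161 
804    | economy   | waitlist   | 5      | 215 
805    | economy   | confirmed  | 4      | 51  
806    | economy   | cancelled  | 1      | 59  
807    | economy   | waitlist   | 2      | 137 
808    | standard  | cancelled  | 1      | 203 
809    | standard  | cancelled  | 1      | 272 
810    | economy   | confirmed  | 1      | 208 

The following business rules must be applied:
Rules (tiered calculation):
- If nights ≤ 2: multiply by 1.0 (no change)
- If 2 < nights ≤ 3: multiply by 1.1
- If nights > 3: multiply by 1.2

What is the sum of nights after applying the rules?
25.4

Step 1: Tier 1 (nights ≤ 2): 6 records, sum = 8 × 1.0 = 8.0
Step 2: Tier 2 (2 < nights ≤ 3): 2 records, sum = 6 × 1.1 = 6.6
Step 3: Tier 3 (nights > 3): 2 records, sum = 9 × 1.2 = 10.8
Step 4: Final sum = 8.0 + 6.6 + 10.8 = 25.4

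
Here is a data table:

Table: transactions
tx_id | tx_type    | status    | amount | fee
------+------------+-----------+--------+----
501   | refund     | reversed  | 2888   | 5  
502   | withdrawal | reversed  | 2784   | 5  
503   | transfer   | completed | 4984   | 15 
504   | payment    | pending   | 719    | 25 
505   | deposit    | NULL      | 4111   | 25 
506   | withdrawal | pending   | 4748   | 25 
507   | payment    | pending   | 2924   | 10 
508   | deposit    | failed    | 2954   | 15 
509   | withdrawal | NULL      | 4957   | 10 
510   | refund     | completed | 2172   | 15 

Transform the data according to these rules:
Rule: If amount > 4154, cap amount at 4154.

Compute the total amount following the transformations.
31014

Step 1: 3 records have amount > 4154
Step 2: These records originally summed to 14689
Step 3: After capping: 3 × 4154 = 12462
Step 4: Unaffected records sum: 18552
Step 5: Final sum = 12462 + 18552 = 31014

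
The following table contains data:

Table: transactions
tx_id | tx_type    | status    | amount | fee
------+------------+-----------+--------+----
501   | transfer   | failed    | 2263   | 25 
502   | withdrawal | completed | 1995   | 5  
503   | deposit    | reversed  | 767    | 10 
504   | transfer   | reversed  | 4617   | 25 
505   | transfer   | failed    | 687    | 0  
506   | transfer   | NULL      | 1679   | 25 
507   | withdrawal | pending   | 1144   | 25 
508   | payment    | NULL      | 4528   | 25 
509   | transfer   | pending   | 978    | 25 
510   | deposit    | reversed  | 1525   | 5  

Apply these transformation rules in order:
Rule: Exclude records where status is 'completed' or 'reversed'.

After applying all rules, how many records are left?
6

Step 1: Count records to exclude
  - 1 (completed) + 3 (reversed) = 4 records
Step 2: Total records: 10
Step 3: Remaining = 10 - 4 = 6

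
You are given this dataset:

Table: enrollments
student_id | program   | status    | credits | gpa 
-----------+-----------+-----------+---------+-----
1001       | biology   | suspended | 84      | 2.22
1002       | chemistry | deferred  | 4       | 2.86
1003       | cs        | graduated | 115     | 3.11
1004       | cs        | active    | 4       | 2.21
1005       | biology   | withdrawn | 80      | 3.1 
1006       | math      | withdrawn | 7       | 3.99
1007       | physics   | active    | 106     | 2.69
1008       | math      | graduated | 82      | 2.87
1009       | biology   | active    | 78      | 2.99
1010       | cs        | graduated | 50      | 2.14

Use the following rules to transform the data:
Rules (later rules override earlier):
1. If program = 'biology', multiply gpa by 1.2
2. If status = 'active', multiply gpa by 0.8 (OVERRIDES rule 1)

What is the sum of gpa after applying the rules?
27.67

Step 1: Rule 2 takes priority for records with status = 'active'
  - 3 records: 7.89 × 0.8 = 6.31
Step 2: Rule 1 applies to remaining records with program = 'biology'
  - 2 records: 5.32 × 1.2 = 6.38
Step 3: Other records unchanged: 14.97
Step 4: Final sum = 6.31 + 6.38 + 14.97 = 27.67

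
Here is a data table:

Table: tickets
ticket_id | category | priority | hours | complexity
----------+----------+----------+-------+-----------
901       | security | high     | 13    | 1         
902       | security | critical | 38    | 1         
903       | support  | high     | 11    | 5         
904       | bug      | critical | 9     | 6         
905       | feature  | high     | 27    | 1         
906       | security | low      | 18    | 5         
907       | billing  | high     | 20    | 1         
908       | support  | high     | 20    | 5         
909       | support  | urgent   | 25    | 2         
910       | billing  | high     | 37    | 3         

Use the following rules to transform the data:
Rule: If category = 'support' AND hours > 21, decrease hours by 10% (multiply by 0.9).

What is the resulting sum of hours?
215.5

Step 1: Find records where category = 'support' AND hours > 21
Step 2: 1 records match, summing to 25
Step 3: After multiplier: 25 × 0.9 = 22.5
Step 4: Unaffected records sum: 193
Step 5: Final sum = 22.5 + 193 = 215.5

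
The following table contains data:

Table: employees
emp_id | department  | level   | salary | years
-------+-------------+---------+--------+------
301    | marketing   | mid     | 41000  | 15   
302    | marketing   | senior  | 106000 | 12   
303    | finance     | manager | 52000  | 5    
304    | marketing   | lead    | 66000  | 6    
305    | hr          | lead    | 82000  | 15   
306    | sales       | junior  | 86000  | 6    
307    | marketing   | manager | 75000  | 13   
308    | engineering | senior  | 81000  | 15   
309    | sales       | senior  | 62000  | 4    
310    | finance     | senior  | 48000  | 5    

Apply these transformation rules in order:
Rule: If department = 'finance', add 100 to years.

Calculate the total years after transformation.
296

Step 1: Count records where department = 'finance': 2
Step 2: Total bonus added: 2 × 100 = 200
Step 3: Original sum of years: 96
Step 4: Final sum = 96 + 200 = 296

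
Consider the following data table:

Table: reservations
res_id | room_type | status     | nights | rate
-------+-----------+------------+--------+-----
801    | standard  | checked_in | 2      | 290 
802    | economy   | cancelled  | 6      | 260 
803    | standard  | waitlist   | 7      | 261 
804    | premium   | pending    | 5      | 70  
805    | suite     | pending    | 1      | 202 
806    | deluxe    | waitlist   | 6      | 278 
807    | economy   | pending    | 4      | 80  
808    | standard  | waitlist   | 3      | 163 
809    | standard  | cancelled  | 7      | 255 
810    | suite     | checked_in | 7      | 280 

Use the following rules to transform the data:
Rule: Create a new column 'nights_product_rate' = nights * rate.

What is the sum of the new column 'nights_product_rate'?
10741

Step 1: For each record, compute nights * rate
Example calculations:
  2 * 290 = 580
  6 * 260 = 1560
  7 * 261 = 1827
  ...
Step 2: Sum all derived values
Step 3: Total = 10741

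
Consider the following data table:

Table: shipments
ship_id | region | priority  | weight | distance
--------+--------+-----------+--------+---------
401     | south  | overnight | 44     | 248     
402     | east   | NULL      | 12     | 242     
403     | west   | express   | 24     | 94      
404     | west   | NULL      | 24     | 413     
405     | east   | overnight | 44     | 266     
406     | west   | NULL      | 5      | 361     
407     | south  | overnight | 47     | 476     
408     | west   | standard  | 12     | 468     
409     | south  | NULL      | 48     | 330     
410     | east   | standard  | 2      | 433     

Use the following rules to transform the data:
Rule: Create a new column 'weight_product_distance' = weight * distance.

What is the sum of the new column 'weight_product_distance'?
84187

Step 1: For each record, compute weight * distance
Example calculations:
  44 * 248 = 10912
  12 * 242 = 2904
  24 * 94 = 2256
  ...
Step 2: Sum all derived values
Step 3: Total = 84187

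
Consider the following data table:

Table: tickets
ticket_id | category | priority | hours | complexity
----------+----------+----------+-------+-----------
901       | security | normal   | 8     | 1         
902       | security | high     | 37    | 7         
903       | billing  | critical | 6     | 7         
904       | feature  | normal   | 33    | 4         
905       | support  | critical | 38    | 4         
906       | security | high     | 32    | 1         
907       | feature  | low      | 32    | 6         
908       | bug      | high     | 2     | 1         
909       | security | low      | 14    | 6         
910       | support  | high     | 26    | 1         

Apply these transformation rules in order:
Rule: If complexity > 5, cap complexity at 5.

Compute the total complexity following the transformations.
32

Step 1: 4 records have complexity > 5
Step 2: These records originally summed to 26
Step 3: After capping: 4 × 5 = 20
Step 4: Unaffected records sum: 12
Step 5: Final sum = 20 + 12 = 32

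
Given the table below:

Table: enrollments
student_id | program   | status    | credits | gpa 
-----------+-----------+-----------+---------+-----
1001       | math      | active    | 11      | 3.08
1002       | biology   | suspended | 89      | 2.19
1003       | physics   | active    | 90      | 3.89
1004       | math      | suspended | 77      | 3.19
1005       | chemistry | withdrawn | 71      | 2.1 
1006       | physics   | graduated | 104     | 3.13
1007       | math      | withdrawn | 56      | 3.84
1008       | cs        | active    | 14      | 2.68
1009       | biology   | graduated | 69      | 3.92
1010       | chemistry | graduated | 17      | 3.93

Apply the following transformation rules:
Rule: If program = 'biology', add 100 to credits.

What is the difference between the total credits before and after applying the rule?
200

Step 1: Original sum of credits = 598
Step 2: 2 records have program = 'biology'
Step 3: Each affected record changes by 100
Step 4: Total change = 2 × 100 = 200
Step 5: New sum = 598 + 200 = 798
Step 6: Difference = |798 - 598| = 200
        (Sum increased by 200)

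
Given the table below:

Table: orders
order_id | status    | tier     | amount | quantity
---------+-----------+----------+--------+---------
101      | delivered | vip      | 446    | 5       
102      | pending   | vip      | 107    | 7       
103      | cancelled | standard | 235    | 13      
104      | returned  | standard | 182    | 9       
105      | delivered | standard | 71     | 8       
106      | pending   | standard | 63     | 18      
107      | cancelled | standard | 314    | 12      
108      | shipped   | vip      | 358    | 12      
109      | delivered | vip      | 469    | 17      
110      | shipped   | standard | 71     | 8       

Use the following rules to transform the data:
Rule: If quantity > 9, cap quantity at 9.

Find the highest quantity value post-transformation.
9

Step 1: Original maximum quantity = 18
Step 2: Apply cap at 9
Step 3: 5 records had quantity > 9 and were capped
Step 4: Maximum after transformation = 9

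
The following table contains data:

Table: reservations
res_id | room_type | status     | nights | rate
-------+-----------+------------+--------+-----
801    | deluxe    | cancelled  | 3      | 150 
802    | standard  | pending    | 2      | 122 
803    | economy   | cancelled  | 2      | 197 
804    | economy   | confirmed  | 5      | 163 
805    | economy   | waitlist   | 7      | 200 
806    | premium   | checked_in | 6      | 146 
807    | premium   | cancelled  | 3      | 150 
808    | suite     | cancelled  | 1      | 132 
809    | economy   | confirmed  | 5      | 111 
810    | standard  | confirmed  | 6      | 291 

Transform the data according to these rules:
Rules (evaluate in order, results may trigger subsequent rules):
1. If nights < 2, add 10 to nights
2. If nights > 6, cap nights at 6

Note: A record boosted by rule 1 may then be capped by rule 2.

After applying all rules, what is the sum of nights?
44

Step 1: Apply rule 1 to records with nights < 2
  - 1 records get bonus of 10
  - Of these, 1 records then exceed 6 and get capped
Step 2: Apply rule 2 to records with nights > 6
  - 1 records (original) are capped
Step 3: Calculate final sum = 44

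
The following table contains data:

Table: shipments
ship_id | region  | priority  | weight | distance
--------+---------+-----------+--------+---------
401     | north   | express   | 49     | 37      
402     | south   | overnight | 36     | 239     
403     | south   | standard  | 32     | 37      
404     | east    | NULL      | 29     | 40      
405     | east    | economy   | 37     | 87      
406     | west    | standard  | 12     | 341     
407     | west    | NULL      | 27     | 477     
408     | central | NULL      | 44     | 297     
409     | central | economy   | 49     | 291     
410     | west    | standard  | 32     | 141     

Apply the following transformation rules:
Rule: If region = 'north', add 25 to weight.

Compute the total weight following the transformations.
372

Step 1: Count records where region = 'north': 1
Step 2: Total bonus added: 1 × 25 = 25
Step 3: Original sum of weight: 347
Step 4: Final sum = 347 + 25 = 372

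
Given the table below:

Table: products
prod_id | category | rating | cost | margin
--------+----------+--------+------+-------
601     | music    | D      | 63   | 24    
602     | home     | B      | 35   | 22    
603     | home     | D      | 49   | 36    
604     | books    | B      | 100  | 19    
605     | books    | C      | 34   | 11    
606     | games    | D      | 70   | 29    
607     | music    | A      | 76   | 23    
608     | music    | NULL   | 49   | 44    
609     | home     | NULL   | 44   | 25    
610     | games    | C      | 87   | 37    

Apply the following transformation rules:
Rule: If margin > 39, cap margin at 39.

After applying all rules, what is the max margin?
39

Step 1: Original maximum margin = 44
Step 2: Apply cap at 39
Step 3: 1 records had margin > 39 and were capped
Step 4: Maximum after transformation = 39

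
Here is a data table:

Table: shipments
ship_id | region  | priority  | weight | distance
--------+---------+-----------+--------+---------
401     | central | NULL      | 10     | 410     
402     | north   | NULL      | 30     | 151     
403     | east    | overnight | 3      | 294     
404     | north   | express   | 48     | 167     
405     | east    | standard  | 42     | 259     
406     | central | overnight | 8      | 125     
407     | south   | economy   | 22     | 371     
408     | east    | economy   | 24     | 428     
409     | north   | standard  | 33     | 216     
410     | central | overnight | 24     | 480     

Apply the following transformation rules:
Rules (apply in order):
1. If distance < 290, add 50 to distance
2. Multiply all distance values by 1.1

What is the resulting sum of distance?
3466.1

Step 1: Apply Rule 1 - Add 50 to records with distance < 290
  - 5 records affected: 918 + (5 × 50) = 1168
  - Unaffected records: 1983
  - Sum after Rule 1: 3151
Step 2: Apply Rule 2 - Multiply all by 1.1
  - 3151 × 1.1 = 3466.1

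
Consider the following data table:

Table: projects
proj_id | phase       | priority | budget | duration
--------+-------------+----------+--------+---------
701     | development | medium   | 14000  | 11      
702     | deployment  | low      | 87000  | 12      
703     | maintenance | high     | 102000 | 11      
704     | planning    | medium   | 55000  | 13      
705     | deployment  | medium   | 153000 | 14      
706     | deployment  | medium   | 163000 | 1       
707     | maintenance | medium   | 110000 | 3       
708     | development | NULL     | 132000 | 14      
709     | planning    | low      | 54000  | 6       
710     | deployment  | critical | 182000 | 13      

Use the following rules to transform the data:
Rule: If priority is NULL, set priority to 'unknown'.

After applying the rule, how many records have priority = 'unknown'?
1

Step 1: Count records where priority IS NULL
Step 2: Found 1 records with NULL priority
Step 3: These records will have priority set to 'unknown'
Step 4: Records already having priority = 'unknown': 0
Step 5: Answer: 1 + 0 = 1 records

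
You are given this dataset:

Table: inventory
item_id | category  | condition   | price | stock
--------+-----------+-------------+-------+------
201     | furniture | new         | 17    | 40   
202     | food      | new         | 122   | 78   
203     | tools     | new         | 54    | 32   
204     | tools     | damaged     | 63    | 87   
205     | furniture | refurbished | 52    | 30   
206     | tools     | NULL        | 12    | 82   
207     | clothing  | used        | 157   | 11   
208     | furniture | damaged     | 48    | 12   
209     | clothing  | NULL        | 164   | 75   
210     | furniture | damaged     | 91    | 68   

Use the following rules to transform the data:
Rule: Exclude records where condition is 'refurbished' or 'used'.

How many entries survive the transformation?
8

Step 1: Count records to exclude
  - 1 (refurbished) + 1 (used) = 2 records
Step 2: Total records: 10
Step 3: Remaining = 10 - 2 = 8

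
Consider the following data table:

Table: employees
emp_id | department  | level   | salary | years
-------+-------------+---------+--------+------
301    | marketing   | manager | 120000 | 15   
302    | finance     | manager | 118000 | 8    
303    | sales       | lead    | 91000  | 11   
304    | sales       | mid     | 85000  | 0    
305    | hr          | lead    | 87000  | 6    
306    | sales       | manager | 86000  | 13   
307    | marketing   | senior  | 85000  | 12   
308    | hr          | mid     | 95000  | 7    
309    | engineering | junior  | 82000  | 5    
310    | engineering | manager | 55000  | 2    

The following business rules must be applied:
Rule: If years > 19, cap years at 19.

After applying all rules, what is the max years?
15

Step 1: Original maximum years = 15
Step 2: Check cap of 19 against maximum
Step 3: No records exceed the cap (max 15 <= cap 19), so no capping applies
Step 4: Maximum after transformation = 15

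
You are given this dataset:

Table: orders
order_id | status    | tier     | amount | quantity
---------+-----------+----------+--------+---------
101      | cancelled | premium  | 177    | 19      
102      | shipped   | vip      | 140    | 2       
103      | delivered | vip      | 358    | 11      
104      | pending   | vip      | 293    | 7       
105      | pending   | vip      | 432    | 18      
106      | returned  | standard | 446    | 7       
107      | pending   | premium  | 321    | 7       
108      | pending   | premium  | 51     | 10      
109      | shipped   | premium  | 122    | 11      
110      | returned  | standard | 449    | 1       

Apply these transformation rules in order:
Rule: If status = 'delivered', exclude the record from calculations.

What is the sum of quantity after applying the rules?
82

Step 1: Identify records where status = 'delivered'
Step 2: The excluded records sum to 11
Step 3: Original total quantity = 93
Step 4: Remaining total = 93 - 11 = 82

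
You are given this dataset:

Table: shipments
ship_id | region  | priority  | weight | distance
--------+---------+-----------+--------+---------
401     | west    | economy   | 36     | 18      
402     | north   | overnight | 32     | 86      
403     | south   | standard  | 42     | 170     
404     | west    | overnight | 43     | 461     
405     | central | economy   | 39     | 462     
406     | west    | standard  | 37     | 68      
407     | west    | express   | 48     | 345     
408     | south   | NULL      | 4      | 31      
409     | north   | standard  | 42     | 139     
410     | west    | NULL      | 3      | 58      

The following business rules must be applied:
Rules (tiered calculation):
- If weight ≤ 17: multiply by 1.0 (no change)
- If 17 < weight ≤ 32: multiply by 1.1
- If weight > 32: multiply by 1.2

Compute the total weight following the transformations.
386.6

Step 1: Tier 1 (weight ≤ 17): 2 records, sum = 7 × 1.0 = 7.0
Step 2: Tier 2 (17 < weight ≤ 32): 1 records, sum = 32 × 1.1 = 35.2
Step 3: Tier 3 (weight > 32): 7 records, sum = 287 × 1.2 = 344.4
Step 4: Final sum = 7.0 + 35.2 + 344.4 = 386.6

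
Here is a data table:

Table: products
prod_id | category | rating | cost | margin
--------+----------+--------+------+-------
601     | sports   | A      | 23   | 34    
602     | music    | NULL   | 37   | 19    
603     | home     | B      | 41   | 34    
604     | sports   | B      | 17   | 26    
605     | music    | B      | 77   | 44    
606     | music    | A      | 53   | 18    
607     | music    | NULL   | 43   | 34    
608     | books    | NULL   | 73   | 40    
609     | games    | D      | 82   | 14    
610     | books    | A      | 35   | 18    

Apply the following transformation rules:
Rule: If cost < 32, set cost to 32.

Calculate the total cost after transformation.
505

Step 1: 2 records have cost < 32
Step 2: These records originally summed to 40
Step 3: After setting to minimum: 2 × 32 = 64
Step 4: Unaffected records sum: 441
Step 5: Final sum = 64 + 441 = 505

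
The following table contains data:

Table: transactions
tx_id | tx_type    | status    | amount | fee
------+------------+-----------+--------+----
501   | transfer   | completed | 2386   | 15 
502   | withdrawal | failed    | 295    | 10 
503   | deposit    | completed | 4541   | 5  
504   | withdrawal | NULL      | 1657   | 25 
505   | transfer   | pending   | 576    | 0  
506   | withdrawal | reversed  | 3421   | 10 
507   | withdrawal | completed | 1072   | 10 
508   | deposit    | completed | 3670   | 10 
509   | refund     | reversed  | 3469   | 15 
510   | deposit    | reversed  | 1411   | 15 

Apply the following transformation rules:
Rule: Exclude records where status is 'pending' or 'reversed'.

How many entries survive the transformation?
6

Step 1: Count records to exclude
  - 1 (pending) + 3 (reversed) = 4 records
Step 2: Total records: 10
Step 3: Remaining = 10 - 4 = 6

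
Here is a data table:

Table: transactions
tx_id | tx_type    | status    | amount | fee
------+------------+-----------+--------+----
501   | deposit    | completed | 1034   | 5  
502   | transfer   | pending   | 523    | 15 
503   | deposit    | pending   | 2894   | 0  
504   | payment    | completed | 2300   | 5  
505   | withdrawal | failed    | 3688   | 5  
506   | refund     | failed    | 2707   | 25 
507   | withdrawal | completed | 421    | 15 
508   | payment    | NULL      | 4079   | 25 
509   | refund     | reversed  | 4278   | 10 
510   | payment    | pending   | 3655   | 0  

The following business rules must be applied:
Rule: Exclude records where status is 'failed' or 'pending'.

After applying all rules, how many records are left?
5

Step 1: Count records to exclude
  - 2 (failed) + 3 (pending) = 5 records
Step 2: Total records: 10
Step 3: Remaining = 10 - 5 = 5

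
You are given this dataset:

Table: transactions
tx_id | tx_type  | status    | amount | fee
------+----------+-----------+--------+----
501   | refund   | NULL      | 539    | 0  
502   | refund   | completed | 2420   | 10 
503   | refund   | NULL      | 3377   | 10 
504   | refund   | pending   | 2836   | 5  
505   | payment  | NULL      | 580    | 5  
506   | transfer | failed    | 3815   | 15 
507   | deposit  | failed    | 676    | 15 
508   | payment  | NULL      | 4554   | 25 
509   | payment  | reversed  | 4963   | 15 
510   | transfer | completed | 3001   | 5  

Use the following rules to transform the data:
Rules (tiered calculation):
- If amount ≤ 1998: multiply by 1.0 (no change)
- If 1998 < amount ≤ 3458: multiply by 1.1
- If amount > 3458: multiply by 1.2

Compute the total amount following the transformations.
30590.8

Step 1: Tier 1 (amount ≤ 1998): 3 records, sum = 1795 × 1.0 = 1795.0
Step 2: Tier 2 (1998 < amount ≤ 3458): 4 records, sum = 11634 × 1.1 = 12797.4
Step 3: Tier 3 (amount > 3458): 3 records, sum = 13332 × 1.2 = 15998.4
Step 4: Final sum = 1795.0 + 12797.4 + 15998.4 = 30590.8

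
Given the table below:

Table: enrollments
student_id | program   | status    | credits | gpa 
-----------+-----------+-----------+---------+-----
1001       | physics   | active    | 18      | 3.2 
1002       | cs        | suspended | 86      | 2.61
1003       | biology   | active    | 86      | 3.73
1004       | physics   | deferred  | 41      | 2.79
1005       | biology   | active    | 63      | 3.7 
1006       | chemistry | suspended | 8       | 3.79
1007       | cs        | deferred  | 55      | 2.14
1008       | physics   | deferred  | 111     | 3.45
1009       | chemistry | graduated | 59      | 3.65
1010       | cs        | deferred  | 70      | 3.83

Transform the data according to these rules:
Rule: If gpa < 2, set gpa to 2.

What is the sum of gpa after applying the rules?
32.89

Step 1: 0 records have gpa < 2
Step 2: These records originally summed to 0
Step 3: After setting to minimum: 0 × 2 = 0
Step 4: Unaffected records sum: 32.89
Step 5: Final sum = 0 + 32.89 = 32.89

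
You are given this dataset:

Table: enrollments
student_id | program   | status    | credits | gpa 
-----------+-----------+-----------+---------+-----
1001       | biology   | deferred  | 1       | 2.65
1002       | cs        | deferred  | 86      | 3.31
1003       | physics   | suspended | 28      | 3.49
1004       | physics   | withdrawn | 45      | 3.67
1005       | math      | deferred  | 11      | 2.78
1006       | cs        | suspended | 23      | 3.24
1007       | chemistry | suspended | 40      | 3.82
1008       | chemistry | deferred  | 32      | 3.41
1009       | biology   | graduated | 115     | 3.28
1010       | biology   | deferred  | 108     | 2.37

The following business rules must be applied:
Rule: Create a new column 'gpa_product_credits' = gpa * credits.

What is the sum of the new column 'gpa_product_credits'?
1550.36

Step 1: For each record, compute gpa * credits
Example calculations:
  2.65 * 1 = 2.65
  3.31 * 86 = 284.66
  3.49 * 28 = 97.72
  ...
Step 2: Sum all derived values
Step 3: Total = 1550.36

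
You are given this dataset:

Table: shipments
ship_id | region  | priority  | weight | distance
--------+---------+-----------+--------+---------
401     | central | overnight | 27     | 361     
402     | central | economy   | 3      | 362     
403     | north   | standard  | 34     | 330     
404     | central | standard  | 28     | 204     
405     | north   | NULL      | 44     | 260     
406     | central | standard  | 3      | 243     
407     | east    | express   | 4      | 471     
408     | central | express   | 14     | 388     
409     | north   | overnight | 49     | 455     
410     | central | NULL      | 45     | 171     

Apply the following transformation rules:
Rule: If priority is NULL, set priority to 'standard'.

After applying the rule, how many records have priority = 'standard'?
5

Step 1: Count records where priority IS NULL
Step 2: Found 2 records with NULL priority
Step 3: These records will have priority set to 'standard'
Step 4: Records already having priority = 'standard': 3
Step 5: Answer: 2 + 3 = 5 records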